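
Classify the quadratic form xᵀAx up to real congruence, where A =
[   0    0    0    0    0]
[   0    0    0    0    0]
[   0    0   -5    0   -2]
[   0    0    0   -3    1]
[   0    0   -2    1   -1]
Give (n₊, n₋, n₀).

step 0: pivot -5 → sign −
step 1: pivot -3 → sign −
step 2: pivot 2/15 → sign +
step 3: row/col 3 already zero → sign 0
step 4: row/col 4 already zero → sign 0
signature = (1, 2, 2)

Answer: (1, 2, 2)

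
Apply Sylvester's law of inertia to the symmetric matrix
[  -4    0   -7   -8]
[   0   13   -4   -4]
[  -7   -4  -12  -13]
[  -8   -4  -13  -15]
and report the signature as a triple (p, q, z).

step 0: pivot -4 → sign −
step 1: pivot 13 → sign +
step 2: pivot -51/52 → sign −
step 3: pivot -3/17 → sign −
signature = (1, 3, 0)

Answer: (1, 3, 0)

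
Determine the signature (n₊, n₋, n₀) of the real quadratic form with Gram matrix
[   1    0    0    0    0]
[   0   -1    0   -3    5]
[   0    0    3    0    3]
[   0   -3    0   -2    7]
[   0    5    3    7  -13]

Answer: (3, 2, 0)

Derivation:
step 0: pivot 1 → sign +
step 1: pivot -1 → sign −
step 2: pivot 3 → sign +
step 3: pivot 7 → sign +
step 4: pivot -1/7 → sign −
signature = (3, 2, 0)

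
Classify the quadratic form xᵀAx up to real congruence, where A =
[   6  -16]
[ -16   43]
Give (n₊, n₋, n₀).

step 0: pivot 6 → sign +
step 1: pivot 1/3 → sign +
signature = (2, 0, 0)

Answer: (2, 0, 0)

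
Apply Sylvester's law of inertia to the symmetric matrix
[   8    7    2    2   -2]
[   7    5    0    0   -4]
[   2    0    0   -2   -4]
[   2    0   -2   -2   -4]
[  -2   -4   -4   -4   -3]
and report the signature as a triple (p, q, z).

step 0: pivot 8 → sign +
step 1: pivot -9/8 → sign −
step 2: pivot 20/9 → sign +
step 3: pivot 1/5 → sign +
step 4: pivot 1 → sign +
signature = (4, 1, 0)

Answer: (4, 1, 0)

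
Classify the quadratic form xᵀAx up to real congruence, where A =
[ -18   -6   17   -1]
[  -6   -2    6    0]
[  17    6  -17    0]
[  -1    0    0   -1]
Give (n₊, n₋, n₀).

step 0: pivot -18 → sign −
step 1: pivot -17/18 → sign −
step 2: pivot 2/17 → sign +
step 3: row/col 3 already zero → sign 0
signature = (1, 2, 1)

Answer: (1, 2, 1)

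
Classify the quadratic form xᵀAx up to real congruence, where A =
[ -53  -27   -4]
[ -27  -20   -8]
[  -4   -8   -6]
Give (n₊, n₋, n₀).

step 0: pivot -53 → sign −
step 1: pivot -331/53 → sign −
step 2: pivot -2/331 → sign −
signature = (0, 3, 0)

Answer: (0, 3, 0)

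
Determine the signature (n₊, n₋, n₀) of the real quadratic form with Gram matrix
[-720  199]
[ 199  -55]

Answer: (1, 1, 0)

Derivation:
step 0: pivot -720 → sign −
step 1: pivot 1/720 → sign +
signature = (1, 1, 0)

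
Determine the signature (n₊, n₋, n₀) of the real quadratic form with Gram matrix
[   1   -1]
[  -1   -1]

step 0: pivot 1 → sign +
step 1: pivot -2 → sign −
signature = (1, 1, 0)

Answer: (1, 1, 0)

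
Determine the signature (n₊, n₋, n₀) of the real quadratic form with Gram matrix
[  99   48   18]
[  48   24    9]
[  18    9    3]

step 0: pivot 99 → sign +
step 1: pivot 8/11 → sign +
step 2: pivot -3/8 → sign −
signature = (2, 1, 0)

Answer: (2, 1, 0)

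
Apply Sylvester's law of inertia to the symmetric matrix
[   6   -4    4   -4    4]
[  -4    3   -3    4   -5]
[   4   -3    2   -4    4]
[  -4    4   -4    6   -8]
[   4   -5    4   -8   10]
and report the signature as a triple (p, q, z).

step 0: pivot 6 → sign +
step 1: pivot 1/3 → sign +
step 2: pivot -1 → sign −
step 3: pivot -2 → sign −
step 4: row/col 4 already zero → sign 0
signature = (2, 2, 1)

Answer: (2, 2, 1)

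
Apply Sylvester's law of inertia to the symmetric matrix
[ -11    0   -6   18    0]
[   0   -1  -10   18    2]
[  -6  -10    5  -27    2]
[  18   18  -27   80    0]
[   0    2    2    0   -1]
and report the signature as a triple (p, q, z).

step 0: pivot -11 → sign −
step 1: pivot -1 → sign −
step 2: pivot 1191/11 → sign +
step 3: pivot -289/397 → sign −
step 4: pivot 3/289 → sign +
signature = (2, 3, 0)

Answer: (2, 3, 0)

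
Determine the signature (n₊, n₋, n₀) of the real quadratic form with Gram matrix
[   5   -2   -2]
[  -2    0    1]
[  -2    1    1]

Answer: (2, 1, 0)

Derivation:
step 0: pivot 5 → sign +
step 1: pivot -4/5 → sign −
step 2: pivot 1/4 → sign +
signature = (2, 1, 0)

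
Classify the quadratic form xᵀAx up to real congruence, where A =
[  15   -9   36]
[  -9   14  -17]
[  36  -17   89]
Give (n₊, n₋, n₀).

Answer: (3, 0, 0)

Derivation:
step 0: pivot 15 → sign +
step 1: pivot 43/5 → sign +
step 2: pivot 6/43 → sign +
signature = (3, 0, 0)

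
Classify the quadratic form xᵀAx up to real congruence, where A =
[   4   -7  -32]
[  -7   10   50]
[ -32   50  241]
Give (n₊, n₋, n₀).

Answer: (2, 1, 0)

Derivation:
step 0: pivot 4 → sign +
step 1: pivot -9/4 → sign −
step 2: pivot 1 → sign +
signature = (2, 1, 0)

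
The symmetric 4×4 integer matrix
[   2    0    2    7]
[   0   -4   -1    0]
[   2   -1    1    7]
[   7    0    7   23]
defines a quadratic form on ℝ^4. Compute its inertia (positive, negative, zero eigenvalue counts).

step 0: pivot 2 → sign +
step 1: pivot -4 → sign −
step 2: pivot -3/4 → sign −
step 3: pivot -3/2 → sign −
signature = (1, 3, 0)

Answer: (1, 3, 0)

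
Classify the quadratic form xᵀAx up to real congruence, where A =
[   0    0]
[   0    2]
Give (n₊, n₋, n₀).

Answer: (1, 0, 1)

Derivation:
step 0: pivot 2 → sign +
step 1: row/col 1 already zero → sign 0
signature = (1, 0, 1)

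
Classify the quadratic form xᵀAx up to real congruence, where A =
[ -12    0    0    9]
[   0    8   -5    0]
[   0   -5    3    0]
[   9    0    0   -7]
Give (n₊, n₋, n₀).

step 0: pivot -12 → sign −
step 1: pivot 8 → sign +
step 2: pivot -1/8 → sign −
step 3: pivot -1/4 → sign −
signature = (1, 3, 0)

Answer: (1, 3, 0)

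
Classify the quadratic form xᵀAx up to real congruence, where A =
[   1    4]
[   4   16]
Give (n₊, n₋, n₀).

Answer: (1, 0, 1)

Derivation:
step 0: pivot 1 → sign +
step 1: row/col 1 already zero → sign 0
signature = (1, 0, 1)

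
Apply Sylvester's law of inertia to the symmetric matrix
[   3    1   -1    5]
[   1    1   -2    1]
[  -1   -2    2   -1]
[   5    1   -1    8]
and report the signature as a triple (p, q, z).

step 0: pivot 3 → sign +
step 1: pivot 2/3 → sign +
step 2: pivot -5/2 → sign −
step 3: pivot -3/5 → sign −
signature = (2, 2, 0)

Answer: (2, 2, 0)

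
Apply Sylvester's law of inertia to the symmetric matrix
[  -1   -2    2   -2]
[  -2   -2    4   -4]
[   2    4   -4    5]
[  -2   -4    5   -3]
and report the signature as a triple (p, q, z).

step 0: pivot -1 → sign −
step 1: pivot 2 → sign +
step 2: pivot 1 → sign +
step 3: pivot -1 → sign −
signature = (2, 2, 0)

Answer: (2, 2, 0)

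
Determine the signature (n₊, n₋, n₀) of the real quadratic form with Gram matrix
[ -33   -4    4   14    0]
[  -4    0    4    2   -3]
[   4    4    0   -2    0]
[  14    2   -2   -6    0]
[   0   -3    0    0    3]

step 0: pivot -33 → sign −
step 1: pivot 16/33 → sign +
step 2: pivot -25 → sign −
step 3: pivot 84/25 → sign +
step 4: pivot -3/112 → sign −
signature = (2, 3, 0)

Answer: (2, 3, 0)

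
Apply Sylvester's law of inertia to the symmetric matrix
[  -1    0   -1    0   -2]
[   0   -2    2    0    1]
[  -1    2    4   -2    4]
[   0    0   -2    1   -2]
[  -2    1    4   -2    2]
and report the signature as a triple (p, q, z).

Answer: (2, 3, 0)

Derivation:
step 0: pivot -1 → sign −
step 1: pivot -2 → sign −
step 2: pivot 7 → sign +
step 3: pivot 3/7 → sign +
step 4: pivot -1/2 → sign −
signature = (2, 3, 0)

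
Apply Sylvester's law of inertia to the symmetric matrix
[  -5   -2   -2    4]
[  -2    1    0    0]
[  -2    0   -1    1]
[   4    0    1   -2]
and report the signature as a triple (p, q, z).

step 0: pivot -5 → sign −
step 1: pivot 9/5 → sign +
step 2: pivot -5/9 → sign −
step 3: pivot -1/5 → sign −
signature = (1, 3, 0)

Answer: (1, 3, 0)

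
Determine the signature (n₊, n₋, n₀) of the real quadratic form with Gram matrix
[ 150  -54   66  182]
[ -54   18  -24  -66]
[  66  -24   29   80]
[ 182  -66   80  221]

step 0: pivot 150 → sign +
step 1: pivot -36/25 → sign −
step 2: pivot 1/3 → sign +
step 3: row/col 3 already zero → sign 0
signature = (2, 1, 1)

Answer: (2, 1, 1)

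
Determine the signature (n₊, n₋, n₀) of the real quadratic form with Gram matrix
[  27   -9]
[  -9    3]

Answer: (1, 0, 1)

Derivation:
step 0: pivot 27 → sign +
step 1: row/col 1 already zero → sign 0
signature = (1, 0, 1)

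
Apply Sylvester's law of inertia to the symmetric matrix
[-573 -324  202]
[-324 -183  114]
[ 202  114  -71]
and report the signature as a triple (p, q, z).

step 0: pivot -573 → sign −
step 1: pivot 39/191 → sign +
step 2: pivot -1/39 → sign −
signature = (1, 2, 0)

Answer: (1, 2, 0)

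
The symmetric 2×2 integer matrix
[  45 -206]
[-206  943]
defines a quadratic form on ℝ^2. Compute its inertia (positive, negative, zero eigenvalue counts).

Answer: (1, 1, 0)

Derivation:
step 0: pivot 45 → sign +
step 1: pivot -1/45 → sign −
signature = (1, 1, 0)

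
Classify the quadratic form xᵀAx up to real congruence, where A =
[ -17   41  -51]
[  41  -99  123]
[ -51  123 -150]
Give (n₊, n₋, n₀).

step 0: pivot -17 → sign −
step 1: pivot -2/17 → sign −
step 2: pivot 3 → sign +
signature = (1, 2, 0)

Answer: (1, 2, 0)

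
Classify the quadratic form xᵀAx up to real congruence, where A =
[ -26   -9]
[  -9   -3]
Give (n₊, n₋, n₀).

Answer: (1, 1, 0)

Derivation:
step 0: pivot -26 → sign −
step 1: pivot 3/26 → sign +
signature = (1, 1, 0)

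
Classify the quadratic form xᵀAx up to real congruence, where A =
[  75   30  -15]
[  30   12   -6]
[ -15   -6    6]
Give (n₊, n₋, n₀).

Answer: (2, 0, 1)

Derivation:
step 0: pivot 75 → sign +
step 1: pivot 3 → sign +
step 2: row/col 2 already zero → sign 0
signature = (2, 0, 1)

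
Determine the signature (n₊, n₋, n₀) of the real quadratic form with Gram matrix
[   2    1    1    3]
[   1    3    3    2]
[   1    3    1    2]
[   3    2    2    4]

Answer: (2, 2, 0)

Derivation:
step 0: pivot 2 → sign +
step 1: pivot 5/2 → sign +
step 2: pivot -2 → sign −
step 3: pivot -3/5 → sign −
signature = (2, 2, 0)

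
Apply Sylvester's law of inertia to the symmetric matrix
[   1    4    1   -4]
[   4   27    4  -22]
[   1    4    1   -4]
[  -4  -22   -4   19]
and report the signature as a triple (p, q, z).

step 0: pivot 1 → sign +
step 1: pivot 11 → sign +
step 2: pivot -3/11 → sign −
step 3: row/col 3 already zero → sign 0
signature = (2, 1, 1)

Answer: (2, 1, 1)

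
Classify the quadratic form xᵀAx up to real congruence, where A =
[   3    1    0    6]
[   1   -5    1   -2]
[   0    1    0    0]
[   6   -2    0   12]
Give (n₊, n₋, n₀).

Answer: (2, 1, 1)

Derivation:
step 0: pivot 3 → sign +
step 1: pivot -16/3 → sign −
step 2: pivot 3/16 → sign +
step 3: row/col 3 already zero → sign 0
signature = (2, 1, 1)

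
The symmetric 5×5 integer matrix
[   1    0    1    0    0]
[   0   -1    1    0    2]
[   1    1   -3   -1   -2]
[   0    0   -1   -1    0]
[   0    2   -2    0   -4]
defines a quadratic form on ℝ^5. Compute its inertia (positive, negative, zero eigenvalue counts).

Answer: (1, 3, 1)

Derivation:
step 0: pivot 1 → sign +
step 1: pivot -1 → sign −
step 2: pivot -3 → sign −
step 3: pivot -2/3 → sign −
step 4: row/col 4 already zero → sign 0
signature = (1, 3, 1)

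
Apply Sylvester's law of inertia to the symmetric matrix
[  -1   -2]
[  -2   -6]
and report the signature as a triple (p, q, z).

Answer: (0, 2, 0)

Derivation:
step 0: pivot -1 → sign −
step 1: pivot -2 → sign −
signature = (0, 2, 0)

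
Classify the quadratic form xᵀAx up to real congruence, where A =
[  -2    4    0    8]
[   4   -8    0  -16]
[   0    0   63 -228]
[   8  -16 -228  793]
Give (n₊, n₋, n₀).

step 0: pivot -2 → sign −
step 1: pivot 63 → sign +
step 2: pivot -1/7 → sign −
step 3: row/col 3 already zero → sign 0
signature = (1, 2, 1)

Answer: (1, 2, 1)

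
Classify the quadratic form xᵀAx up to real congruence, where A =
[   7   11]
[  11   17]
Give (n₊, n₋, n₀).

step 0: pivot 7 → sign +
step 1: pivot -2/7 → sign −
signature = (1, 1, 0)

Answer: (1, 1, 0)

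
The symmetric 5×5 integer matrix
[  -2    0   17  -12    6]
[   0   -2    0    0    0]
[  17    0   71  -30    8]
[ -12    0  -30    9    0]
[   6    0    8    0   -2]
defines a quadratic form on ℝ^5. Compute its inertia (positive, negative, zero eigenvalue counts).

step 0: pivot -2 → sign −
step 1: pivot -2 → sign −
step 2: pivot 431/2 → sign +
step 3: pivot 63/431 → sign +
step 4: pivot -2/7 → sign −
signature = (2, 3, 0)

Answer: (2, 3, 0)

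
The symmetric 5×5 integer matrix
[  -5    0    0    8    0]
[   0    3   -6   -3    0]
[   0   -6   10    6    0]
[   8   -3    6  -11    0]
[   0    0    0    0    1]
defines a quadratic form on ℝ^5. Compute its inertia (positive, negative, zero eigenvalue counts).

step 0: pivot -5 → sign −
step 1: pivot 3 → sign +
step 2: pivot -2 → sign −
step 3: pivot -6/5 → sign −
step 4: pivot 1 → sign +
signature = (2, 3, 0)

Answer: (2, 3, 0)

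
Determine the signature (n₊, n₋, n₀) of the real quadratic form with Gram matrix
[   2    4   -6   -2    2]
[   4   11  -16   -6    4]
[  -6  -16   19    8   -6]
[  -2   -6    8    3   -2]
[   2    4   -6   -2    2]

Answer: (2, 2, 1)

Derivation:
step 0: pivot 2 → sign +
step 1: pivot 3 → sign +
step 2: pivot -13/3 → sign −
step 3: pivot -3/13 → sign −
step 4: row/col 4 already zero → sign 0
signature = (2, 2, 1)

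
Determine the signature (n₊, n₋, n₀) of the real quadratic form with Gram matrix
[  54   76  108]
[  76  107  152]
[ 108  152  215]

step 0: pivot 54 → sign +
step 1: pivot 1/27 → sign +
step 2: pivot -1 → sign −
signature = (2, 1, 0)

Answer: (2, 1, 0)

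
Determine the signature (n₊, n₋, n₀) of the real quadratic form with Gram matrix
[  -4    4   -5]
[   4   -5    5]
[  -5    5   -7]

step 0: pivot -4 → sign −
step 1: pivot -1 → sign −
step 2: pivot -3/4 → sign −
signature = (0, 3, 0)

Answer: (0, 3, 0)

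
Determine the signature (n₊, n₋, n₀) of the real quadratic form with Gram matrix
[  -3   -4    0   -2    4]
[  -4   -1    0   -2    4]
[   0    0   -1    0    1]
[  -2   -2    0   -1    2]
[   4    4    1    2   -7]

step 0: pivot -3 → sign −
step 1: pivot 13/3 → sign +
step 2: pivot -1 → sign −
step 3: pivot 3/13 → sign +
step 4: pivot -2 → sign −
signature = (2, 3, 0)

Answer: (2, 3, 0)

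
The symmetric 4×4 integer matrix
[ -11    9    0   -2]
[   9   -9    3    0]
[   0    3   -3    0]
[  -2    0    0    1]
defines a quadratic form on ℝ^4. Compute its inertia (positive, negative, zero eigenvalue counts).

step 0: pivot -11 → sign −
step 1: pivot -18/11 → sign −
step 2: pivot 5/2 → sign +
step 3: pivot -3/5 → sign −
signature = (1, 3, 0)

Answer: (1, 3, 0)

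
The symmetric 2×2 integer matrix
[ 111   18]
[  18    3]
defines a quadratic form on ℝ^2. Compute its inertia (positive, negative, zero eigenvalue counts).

Answer: (2, 0, 0)

Derivation:
step 0: pivot 111 → sign +
step 1: pivot 3/37 → sign +
signature = (2, 0, 0)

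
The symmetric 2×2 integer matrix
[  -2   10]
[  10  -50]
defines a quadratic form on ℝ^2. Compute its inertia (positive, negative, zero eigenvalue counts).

Answer: (0, 1, 1)

Derivation:
step 0: pivot -2 → sign −
step 1: row/col 1 already zero → sign 0
signature = (0, 1, 1)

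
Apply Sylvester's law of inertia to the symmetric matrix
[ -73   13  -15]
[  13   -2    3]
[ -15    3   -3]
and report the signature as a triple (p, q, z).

step 0: pivot -73 → sign −
step 1: pivot 23/73 → sign +
step 2: pivot -6/23 → sign −
signature = (1, 2, 0)

Answer: (1, 2, 0)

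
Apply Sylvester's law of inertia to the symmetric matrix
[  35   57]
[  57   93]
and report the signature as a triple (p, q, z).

step 0: pivot 35 → sign +
step 1: pivot 6/35 → sign +
signature = (2, 0, 0)

Answer: (2, 0, 0)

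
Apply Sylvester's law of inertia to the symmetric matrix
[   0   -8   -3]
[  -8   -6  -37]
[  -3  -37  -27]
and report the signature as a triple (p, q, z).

Answer: (1, 2, 0)

Derivation:
step 0: pivot -6 → sign −
step 1: pivot 32/3 → sign +
step 2: pivot -3/32 → sign −
signature = (1, 2, 0)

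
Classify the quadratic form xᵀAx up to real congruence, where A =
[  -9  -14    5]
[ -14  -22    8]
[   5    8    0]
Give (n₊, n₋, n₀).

Answer: (1, 2, 0)

Derivation:
step 0: pivot -9 → sign −
step 1: pivot -2/9 → sign −
step 2: pivot 3 → sign +
signature = (1, 2, 0)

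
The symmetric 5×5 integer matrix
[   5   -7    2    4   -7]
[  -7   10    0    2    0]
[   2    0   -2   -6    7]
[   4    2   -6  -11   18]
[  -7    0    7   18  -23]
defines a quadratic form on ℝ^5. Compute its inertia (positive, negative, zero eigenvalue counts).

step 0: pivot 5 → sign +
step 1: pivot 1/5 → sign +
step 2: pivot -42 → sign −
step 3: pivot 45/7 → sign +
step 4: pivot 1/10 → sign +
signature = (4, 1, 0)

Answer: (4, 1, 0)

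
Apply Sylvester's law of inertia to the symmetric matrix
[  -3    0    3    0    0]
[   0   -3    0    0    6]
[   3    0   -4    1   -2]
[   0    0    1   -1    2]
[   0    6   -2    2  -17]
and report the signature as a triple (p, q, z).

Answer: (0, 4, 1)

Derivation:
step 0: pivot -3 → sign −
step 1: pivot -3 → sign −
step 2: pivot -1 → sign −
step 3: pivot -1 → sign −
step 4: row/col 4 already zero → sign 0
signature = (0, 4, 1)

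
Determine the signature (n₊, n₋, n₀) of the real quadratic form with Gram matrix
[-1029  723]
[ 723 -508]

step 0: pivot -1029 → sign −
step 1: pivot -1/343 → sign −
signature = (0, 2, 0)

Answer: (0, 2, 0)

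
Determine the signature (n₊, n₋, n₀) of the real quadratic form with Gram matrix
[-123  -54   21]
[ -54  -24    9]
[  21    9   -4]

Answer: (0, 3, 0)

Derivation:
step 0: pivot -123 → sign −
step 1: pivot -12/41 → sign −
step 2: pivot -1/4 → sign −
signature = (0, 3, 0)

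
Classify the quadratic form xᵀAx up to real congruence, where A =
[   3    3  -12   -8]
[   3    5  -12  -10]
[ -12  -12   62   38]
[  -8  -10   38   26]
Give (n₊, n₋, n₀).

step 0: pivot 3 → sign +
step 1: pivot 2 → sign +
step 2: pivot 14 → sign +
step 3: pivot 2/21 → sign +
signature = (4, 0, 0)

Answer: (4, 0, 0)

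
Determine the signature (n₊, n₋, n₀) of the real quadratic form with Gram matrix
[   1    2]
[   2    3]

step 0: pivot 1 → sign +
step 1: pivot -1 → sign −
signature = (1, 1, 0)

Answer: (1, 1, 0)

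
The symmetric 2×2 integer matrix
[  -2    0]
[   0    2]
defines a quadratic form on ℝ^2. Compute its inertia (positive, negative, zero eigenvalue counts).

step 0: pivot -2 → sign −
step 1: pivot 2 → sign +
signature = (1, 1, 0)

Answer: (1, 1, 0)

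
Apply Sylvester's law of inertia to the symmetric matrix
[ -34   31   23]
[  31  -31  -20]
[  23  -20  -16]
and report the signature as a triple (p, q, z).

Answer: (0, 3, 0)

Derivation:
step 0: pivot -34 → sign −
step 1: pivot -93/34 → sign −
step 2: pivot -3/31 → sign −
signature = (0, 3, 0)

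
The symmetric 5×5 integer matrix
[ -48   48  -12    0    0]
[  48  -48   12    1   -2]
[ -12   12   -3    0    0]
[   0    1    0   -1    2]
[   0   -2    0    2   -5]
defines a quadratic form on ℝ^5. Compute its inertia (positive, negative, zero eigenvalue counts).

step 0: pivot -48 → sign −
step 1: pivot -1 → sign −
step 2: pivot 1 → sign +
step 3: pivot -1 → sign −
step 4: row/col 4 already zero → sign 0
signature = (1, 3, 1)

Answer: (1, 3, 1)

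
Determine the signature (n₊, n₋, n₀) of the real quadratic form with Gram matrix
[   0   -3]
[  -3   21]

step 0: pivot 21 → sign +
step 1: pivot -3/7 → sign −
signature = (1, 1, 0)

Answer: (1, 1, 0)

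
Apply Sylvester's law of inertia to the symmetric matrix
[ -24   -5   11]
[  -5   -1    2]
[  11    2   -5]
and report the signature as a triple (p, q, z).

Answer: (1, 2, 0)

Derivation:
step 0: pivot -24 → sign −
step 1: pivot 1/24 → sign +
step 2: pivot -2 → sign −
signature = (1, 2, 0)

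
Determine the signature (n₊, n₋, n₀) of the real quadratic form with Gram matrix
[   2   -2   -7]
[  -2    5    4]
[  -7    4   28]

Answer: (3, 0, 0)

Derivation:
step 0: pivot 2 → sign +
step 1: pivot 3 → sign +
step 2: pivot 1/2 → sign +
signature = (3, 0, 0)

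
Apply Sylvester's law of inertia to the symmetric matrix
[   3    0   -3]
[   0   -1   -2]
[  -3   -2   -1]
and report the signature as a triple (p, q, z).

Answer: (1, 1, 1)

Derivation:
step 0: pivot 3 → sign +
step 1: pivot -1 → sign −
step 2: row/col 2 already zero → sign 0
signature = (1, 1, 1)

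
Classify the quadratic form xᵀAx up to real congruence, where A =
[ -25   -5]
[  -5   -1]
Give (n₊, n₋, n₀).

step 0: pivot -25 → sign −
step 1: row/col 1 already zero → sign 0
signature = (0, 1, 1)

Answer: (0, 1, 1)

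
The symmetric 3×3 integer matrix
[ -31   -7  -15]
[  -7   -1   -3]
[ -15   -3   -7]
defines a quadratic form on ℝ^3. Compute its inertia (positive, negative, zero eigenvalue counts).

step 0: pivot -31 → sign −
step 1: pivot 18/31 → sign +
step 2: row/col 2 already zero → sign 0
signature = (1, 1, 1)

Answer: (1, 1, 1)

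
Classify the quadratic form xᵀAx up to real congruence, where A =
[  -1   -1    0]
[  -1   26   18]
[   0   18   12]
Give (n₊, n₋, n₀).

step 0: pivot -1 → sign −
step 1: pivot 27 → sign +
step 2: row/col 2 already zero → sign 0
signature = (1, 1, 1)

Answer: (1, 1, 1)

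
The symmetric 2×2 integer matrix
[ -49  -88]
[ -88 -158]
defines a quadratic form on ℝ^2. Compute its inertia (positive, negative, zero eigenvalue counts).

Answer: (1, 1, 0)

Derivation:
step 0: pivot -49 → sign −
step 1: pivot 2/49 → sign +
signature = (1, 1, 0)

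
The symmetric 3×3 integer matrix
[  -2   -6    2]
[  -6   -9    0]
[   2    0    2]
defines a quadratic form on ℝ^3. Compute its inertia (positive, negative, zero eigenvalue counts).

step 0: pivot -2 → sign −
step 1: pivot 9 → sign +
step 2: row/col 2 already zero → sign 0
signature = (1, 1, 1)

Answer: (1, 1, 1)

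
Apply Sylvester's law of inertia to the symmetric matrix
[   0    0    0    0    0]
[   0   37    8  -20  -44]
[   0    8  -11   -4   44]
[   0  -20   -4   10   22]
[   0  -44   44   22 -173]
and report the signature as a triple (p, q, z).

Answer: (1, 3, 1)

Derivation:
step 0: pivot 37 → sign +
step 1: pivot -471/37 → sign −
step 2: pivot -126/157 → sign −
step 3: pivot -1/7 → sign −
step 4: row/col 4 already zero → sign 0
signature = (1, 3, 1)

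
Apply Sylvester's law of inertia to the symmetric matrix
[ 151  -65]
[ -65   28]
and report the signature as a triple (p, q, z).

step 0: pivot 151 → sign +
step 1: pivot 3/151 → sign +
signature = (2, 0, 0)

Answer: (2, 0, 0)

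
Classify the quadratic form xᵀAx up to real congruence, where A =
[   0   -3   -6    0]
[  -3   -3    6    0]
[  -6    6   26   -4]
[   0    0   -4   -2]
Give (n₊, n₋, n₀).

step 0: pivot -3 → sign −
step 1: pivot 3 → sign +
step 2: pivot -10 → sign −
step 3: pivot -2/5 → sign −
signature = (1, 3, 0)

Answer: (1, 3, 0)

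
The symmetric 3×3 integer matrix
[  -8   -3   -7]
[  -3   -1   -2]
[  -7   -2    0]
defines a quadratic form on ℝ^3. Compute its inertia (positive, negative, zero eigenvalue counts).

Answer: (2, 1, 0)

Derivation:
step 0: pivot -8 → sign −
step 1: pivot 1/8 → sign +
step 2: pivot 3 → sign +
signature = (2, 1, 0)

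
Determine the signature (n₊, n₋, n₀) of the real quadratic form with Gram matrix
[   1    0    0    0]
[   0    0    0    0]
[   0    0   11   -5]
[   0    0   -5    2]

step 0: pivot 1 → sign +
step 1: pivot 11 → sign +
step 2: pivot -3/11 → sign −
step 3: row/col 3 already zero → sign 0
signature = (2, 1, 1)

Answer: (2, 1, 1)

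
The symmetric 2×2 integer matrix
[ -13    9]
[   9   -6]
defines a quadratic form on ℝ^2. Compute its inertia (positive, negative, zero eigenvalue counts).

Answer: (1, 1, 0)

Derivation:
step 0: pivot -13 → sign −
step 1: pivot 3/13 → sign +
signature = (1, 1, 0)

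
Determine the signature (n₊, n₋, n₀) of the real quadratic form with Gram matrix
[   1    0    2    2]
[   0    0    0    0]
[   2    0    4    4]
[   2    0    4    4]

Answer: (1, 0, 3)

Derivation:
step 0: pivot 1 → sign +
step 1: row/col 1 already zero → sign 0
step 2: row/col 2 already zero → sign 0
step 3: row/col 3 already zero → sign 0
signature = (1, 0, 3)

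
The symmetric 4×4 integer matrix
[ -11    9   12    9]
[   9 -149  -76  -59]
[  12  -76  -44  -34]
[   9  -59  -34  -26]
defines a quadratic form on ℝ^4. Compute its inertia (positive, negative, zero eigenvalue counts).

step 0: pivot -11 → sign −
step 1: pivot -1558/11 → sign −
step 2: pivot 12/779 → sign +
step 3: row/col 3 already zero → sign 0
signature = (1, 2, 1)

Answer: (1, 2, 1)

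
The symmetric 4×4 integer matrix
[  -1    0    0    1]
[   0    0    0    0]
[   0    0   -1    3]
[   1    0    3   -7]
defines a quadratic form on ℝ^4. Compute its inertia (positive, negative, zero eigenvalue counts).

step 0: pivot -1 → sign −
step 1: pivot -1 → sign −
step 2: pivot 3 → sign +
step 3: row/col 3 already zero → sign 0
signature = (1, 2, 1)

Answer: (1, 2, 1)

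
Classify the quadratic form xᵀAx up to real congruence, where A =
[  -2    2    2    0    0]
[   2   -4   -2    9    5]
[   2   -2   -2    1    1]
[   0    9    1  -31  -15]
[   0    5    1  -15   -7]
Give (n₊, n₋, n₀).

step 0: pivot -2 → sign −
step 1: pivot -2 → sign −
step 2: pivot 19/2 → sign +
step 3: pivot -2/19 → sign −
step 4: row/col 4 already zero → sign 0
signature = (1, 3, 1)

Answer: (1, 3, 1)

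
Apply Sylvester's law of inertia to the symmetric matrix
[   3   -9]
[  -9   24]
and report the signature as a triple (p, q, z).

Answer: (1, 1, 0)

Derivation:
step 0: pivot 3 → sign +
step 1: pivot -3 → sign −
signature = (1, 1, 0)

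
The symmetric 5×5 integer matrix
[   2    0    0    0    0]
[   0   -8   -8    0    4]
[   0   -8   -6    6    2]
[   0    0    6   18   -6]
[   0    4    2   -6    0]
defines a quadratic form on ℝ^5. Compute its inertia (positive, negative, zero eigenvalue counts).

Answer: (2, 1, 2)

Derivation:
step 0: pivot 2 → sign +
step 1: pivot -8 → sign −
step 2: pivot 2 → sign +
step 3: row/col 3 already zero → sign 0
step 4: row/col 4 already zero → sign 0
signature = (2, 1, 2)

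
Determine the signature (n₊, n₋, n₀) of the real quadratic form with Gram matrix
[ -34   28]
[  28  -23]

step 0: pivot -34 → sign −
step 1: pivot 1/17 → sign +
signature = (1, 1, 0)

Answer: (1, 1, 0)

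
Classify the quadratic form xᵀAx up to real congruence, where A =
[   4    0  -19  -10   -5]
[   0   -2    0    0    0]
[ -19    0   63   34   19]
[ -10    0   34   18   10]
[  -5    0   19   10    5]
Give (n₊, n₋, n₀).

step 0: pivot 4 → sign +
step 1: pivot -2 → sign −
step 2: pivot -109/4 → sign −
step 3: pivot -34/109 → sign −
step 4: pivot -6/17 → sign −
signature = (1, 4, 0)

Answer: (1, 4, 0)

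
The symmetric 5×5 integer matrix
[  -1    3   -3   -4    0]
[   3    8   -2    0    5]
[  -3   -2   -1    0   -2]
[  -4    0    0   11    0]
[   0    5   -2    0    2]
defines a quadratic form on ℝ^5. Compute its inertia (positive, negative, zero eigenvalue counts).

step 0: pivot -1 → sign −
step 1: pivot 17 → sign +
step 2: pivot 15/17 → sign +
step 3: pivot -9/5 → sign −
step 4: pivot 2 → sign +
signature = (3, 2, 0)

Answer: (3, 2, 0)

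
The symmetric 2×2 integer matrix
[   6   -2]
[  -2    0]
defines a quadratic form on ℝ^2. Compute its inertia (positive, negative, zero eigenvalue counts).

step 0: pivot 6 → sign +
step 1: pivot -2/3 → sign −
signature = (1, 1, 0)

Answer: (1, 1, 0)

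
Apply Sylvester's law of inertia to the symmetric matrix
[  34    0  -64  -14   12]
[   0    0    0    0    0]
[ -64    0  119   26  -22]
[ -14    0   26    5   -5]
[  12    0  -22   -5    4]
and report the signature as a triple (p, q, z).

Answer: (2, 2, 1)

Derivation:
step 0: pivot 34 → sign +
step 1: pivot -25/17 → sign −
step 2: pivot -17/25 → sign −
step 3: pivot 1/17 → sign +
step 4: row/col 4 already zero → sign 0
signature = (2, 2, 1)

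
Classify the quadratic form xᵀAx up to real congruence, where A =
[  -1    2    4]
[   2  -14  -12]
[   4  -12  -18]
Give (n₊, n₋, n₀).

step 0: pivot -1 → sign −
step 1: pivot -10 → sign −
step 2: pivot -2/5 → sign −
signature = (0, 3, 0)

Answer: (0, 3, 0)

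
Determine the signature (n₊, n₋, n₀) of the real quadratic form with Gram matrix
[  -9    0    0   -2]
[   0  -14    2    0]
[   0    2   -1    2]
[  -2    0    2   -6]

Answer: (1, 3, 0)

Derivation:
step 0: pivot -9 → sign −
step 1: pivot -14 → sign −
step 2: pivot -5/7 → sign −
step 3: pivot 2/45 → sign +
signature = (1, 3, 0)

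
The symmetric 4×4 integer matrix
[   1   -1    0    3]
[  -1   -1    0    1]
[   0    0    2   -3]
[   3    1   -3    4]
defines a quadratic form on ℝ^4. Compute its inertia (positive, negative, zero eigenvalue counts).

Answer: (2, 2, 0)

Derivation:
step 0: pivot 1 → sign +
step 1: pivot -2 → sign −
step 2: pivot 2 → sign +
step 3: pivot -3/2 → sign −
signature = (2, 2, 0)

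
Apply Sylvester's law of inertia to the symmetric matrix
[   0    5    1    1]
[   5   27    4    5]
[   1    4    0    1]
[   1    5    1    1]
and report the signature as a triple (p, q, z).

step 0: pivot 27 → sign +
step 1: pivot -25/27 → sign −
step 2: pivot -13/25 → sign −
step 3: pivot 3/13 → sign +
signature = (2, 2, 0)

Answer: (2, 2, 0)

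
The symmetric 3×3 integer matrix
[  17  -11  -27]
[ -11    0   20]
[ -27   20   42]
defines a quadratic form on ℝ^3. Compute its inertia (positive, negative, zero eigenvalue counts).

Answer: (2, 1, 0)

Derivation:
step 0: pivot 17 → sign +
step 1: pivot -121/17 → sign −
step 2: pivot 2/121 → sign +
signature = (2, 1, 0)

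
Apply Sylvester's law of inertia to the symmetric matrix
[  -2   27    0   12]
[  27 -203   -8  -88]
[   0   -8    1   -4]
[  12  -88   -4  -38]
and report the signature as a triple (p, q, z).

Answer: (2, 2, 0)

Derivation:
step 0: pivot -2 → sign −
step 1: pivot 323/2 → sign +
step 2: pivot 195/323 → sign +
step 3: pivot -6/65 → sign −
signature = (2, 2, 0)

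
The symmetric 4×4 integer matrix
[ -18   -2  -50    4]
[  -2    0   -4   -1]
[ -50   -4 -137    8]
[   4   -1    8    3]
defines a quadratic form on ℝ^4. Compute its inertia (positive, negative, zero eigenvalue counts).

step 0: pivot -18 → sign −
step 1: pivot 2/9 → sign +
step 2: pivot -9 → sign −
step 3: pivot -1/18 → sign −
signature = (1, 3, 0)

Answer: (1, 3, 0)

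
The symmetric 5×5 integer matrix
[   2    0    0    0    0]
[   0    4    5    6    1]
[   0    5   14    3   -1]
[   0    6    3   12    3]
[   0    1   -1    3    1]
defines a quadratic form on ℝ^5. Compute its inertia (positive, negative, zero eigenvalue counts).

Answer: (4, 0, 1)

Derivation:
step 0: pivot 2 → sign +
step 1: pivot 4 → sign +
step 2: pivot 31/4 → sign +
step 3: pivot 12/31 → sign +
step 4: row/col 4 already zero → sign 0
signature = (4, 0, 1)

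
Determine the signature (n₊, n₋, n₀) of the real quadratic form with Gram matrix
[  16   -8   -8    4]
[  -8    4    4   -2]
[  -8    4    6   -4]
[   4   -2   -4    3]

Answer: (2, 0, 2)

Derivation:
step 0: pivot 16 → sign +
step 1: pivot 2 → sign +
step 2: row/col 2 already zero → sign 0
step 3: row/col 3 already zero → sign 0
signature = (2, 0, 2)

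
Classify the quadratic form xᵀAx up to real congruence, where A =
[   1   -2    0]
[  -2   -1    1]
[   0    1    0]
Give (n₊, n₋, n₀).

step 0: pivot 1 → sign +
step 1: pivot -5 → sign −
step 2: pivot 1/5 → sign +
signature = (2, 1, 0)

Answer: (2, 1, 0)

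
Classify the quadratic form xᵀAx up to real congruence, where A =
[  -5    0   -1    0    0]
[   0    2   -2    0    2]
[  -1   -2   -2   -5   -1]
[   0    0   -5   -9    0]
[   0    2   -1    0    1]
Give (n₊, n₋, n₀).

step 0: pivot -5 → sign −
step 1: pivot 2 → sign +
step 2: pivot -19/5 → sign −
step 3: pivot -46/19 → sign −
step 4: pivot -1/46 → sign −
signature = (1, 4, 0)

Answer: (1, 4, 0)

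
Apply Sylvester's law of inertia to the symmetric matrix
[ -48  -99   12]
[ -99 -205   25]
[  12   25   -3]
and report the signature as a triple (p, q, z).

Answer: (1, 2, 0)

Derivation:
step 0: pivot -48 → sign −
step 1: pivot -13/16 → sign −
step 2: pivot 1/13 → sign +
signature = (1, 2, 0)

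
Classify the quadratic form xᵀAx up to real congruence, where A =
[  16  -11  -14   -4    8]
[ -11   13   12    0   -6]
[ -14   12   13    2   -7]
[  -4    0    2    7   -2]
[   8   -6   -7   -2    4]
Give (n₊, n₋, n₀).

step 0: pivot 16 → sign +
step 1: pivot 87/16 → sign +
step 2: pivot -25/87 → sign −
step 3: pivot 123/25 → sign +
step 4: pivot 3/41 → sign +
signature = (4, 1, 0)

Answer: (4, 1, 0)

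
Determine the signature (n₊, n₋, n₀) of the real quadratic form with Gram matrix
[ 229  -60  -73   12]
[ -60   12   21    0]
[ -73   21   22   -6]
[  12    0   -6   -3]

step 0: pivot 229 → sign +
step 1: pivot -852/229 → sign −
step 2: pivot -93/284 → sign −
step 3: pivot 3/31 → sign +
signature = (2, 2, 0)

Answer: (2, 2, 0)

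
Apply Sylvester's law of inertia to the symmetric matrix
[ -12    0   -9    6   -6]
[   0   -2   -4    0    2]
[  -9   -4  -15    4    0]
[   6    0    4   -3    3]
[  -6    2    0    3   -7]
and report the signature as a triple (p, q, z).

step 0: pivot -12 → sign −
step 1: pivot -2 → sign −
step 2: pivot -1/4 → sign −
step 3: pivot 1 → sign +
step 4: pivot -2 → sign −
signature = (1, 4, 0)

Answer: (1, 4, 0)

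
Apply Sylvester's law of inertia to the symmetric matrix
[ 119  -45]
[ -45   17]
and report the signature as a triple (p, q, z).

step 0: pivot 119 → sign +
step 1: pivot -2/119 → sign −
signature = (1, 1, 0)

Answer: (1, 1, 0)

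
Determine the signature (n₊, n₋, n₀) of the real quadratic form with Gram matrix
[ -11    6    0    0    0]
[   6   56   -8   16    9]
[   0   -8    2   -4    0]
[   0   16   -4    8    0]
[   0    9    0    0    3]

Answer: (3, 1, 1)

Derivation:
step 0: pivot -11 → sign −
step 1: pivot 652/11 → sign +
step 2: pivot 150/163 → sign +
step 3: pivot 3/100 → sign +
step 4: row/col 4 already zero → sign 0
signature = (3, 1, 1)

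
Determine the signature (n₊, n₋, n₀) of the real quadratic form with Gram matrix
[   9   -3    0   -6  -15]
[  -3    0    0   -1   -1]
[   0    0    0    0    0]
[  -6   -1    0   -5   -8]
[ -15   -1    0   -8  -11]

Answer: (1, 1, 3)

Derivation:
step 0: pivot 9 → sign +
step 1: pivot -1 → sign −
step 2: row/col 2 already zero → sign 0
step 3: row/col 3 already zero → sign 0
step 4: row/col 4 already zero → sign 0
signature = (1, 1, 3)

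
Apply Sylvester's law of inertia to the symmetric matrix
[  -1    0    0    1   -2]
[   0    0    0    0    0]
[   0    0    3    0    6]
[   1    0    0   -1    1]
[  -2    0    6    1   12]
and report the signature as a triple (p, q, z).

step 0: pivot -1 → sign −
step 1: pivot 3 → sign +
step 2: pivot 4 → sign +
step 3: pivot -1/4 → sign −
step 4: row/col 4 already zero → sign 0
signature = (2, 2, 1)

Answer: (2, 2, 1)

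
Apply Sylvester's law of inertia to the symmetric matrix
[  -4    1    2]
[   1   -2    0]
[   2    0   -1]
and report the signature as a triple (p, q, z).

step 0: pivot -4 → sign −
step 1: pivot -7/4 → sign −
step 2: pivot 1/7 → sign +
signature = (1, 2, 0)

Answer: (1, 2, 0)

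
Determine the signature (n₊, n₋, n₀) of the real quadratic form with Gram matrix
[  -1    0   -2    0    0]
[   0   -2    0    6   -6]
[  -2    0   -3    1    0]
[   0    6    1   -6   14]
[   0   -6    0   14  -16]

step 0: pivot -1 → sign −
step 1: pivot -2 → sign −
step 2: pivot 1 → sign +
step 3: pivot 11 → sign +
step 4: pivot 6/11 → sign +
signature = (3, 2, 0)

Answer: (3, 2, 0)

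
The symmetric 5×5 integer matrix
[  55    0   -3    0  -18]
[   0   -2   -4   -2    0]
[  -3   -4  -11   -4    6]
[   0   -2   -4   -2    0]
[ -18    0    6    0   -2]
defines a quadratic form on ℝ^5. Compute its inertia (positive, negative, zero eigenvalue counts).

Answer: (2, 2, 1)

Derivation:
step 0: pivot 55 → sign +
step 1: pivot -2 → sign −
step 2: pivot -174/55 → sign −
step 3: pivot 2/29 → sign +
step 4: row/col 4 already zero → sign 0
signature = (2, 2, 1)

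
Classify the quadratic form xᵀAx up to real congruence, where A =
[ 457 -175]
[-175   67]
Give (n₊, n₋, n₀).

step 0: pivot 457 → sign +
step 1: pivot -6/457 → sign −
signature = (1, 1, 0)

Answer: (1, 1, 0)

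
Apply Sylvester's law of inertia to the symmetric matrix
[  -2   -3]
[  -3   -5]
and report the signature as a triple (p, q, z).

step 0: pivot -2 → sign −
step 1: pivot -1/2 → sign −
signature = (0, 2, 0)

Answer: (0, 2, 0)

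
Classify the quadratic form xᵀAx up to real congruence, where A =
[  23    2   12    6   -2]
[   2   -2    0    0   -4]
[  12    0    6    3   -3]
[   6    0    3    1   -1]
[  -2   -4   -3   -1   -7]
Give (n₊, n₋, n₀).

Answer: (2, 2, 1)

Derivation:
step 0: pivot 23 → sign +
step 1: pivot -50/23 → sign −
step 2: pivot 6/25 → sign +
step 3: pivot -1/2 → sign −
step 4: row/col 4 already zero → sign 0
signature = (2, 2, 1)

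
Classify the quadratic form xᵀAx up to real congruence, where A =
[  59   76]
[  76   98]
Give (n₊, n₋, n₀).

Answer: (2, 0, 0)

Derivation:
step 0: pivot 59 → sign +
step 1: pivot 6/59 → sign +
signature = (2, 0, 0)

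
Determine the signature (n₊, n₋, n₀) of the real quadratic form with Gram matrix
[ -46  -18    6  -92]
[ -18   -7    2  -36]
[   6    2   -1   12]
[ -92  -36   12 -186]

Answer: (1, 3, 0)

Derivation:
step 0: pivot -46 → sign −
step 1: pivot 1/23 → sign +
step 2: pivot -3 → sign −
step 3: pivot -2 → sign −
signature = (1, 3, 0)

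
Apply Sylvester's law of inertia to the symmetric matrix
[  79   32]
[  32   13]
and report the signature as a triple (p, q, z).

step 0: pivot 79 → sign +
step 1: pivot 3/79 → sign +
signature = (2, 0, 0)

Answer: (2, 0, 0)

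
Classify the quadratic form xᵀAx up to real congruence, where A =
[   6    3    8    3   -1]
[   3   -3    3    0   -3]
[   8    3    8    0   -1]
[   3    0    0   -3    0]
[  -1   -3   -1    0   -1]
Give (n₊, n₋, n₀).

Answer: (3, 2, 0)

Derivation:
step 0: pivot 6 → sign +
step 1: pivot -9/2 → sign −
step 2: pivot -22/9 → sign −
step 3: pivot 3/2 → sign +
step 4: pivot 6/11 → sign +
signature = (3, 2, 0)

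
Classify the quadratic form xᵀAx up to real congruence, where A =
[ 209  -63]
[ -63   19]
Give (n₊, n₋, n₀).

Answer: (2, 0, 0)

Derivation:
step 0: pivot 209 → sign +
step 1: pivot 2/209 → sign +
signature = (2, 0, 0)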